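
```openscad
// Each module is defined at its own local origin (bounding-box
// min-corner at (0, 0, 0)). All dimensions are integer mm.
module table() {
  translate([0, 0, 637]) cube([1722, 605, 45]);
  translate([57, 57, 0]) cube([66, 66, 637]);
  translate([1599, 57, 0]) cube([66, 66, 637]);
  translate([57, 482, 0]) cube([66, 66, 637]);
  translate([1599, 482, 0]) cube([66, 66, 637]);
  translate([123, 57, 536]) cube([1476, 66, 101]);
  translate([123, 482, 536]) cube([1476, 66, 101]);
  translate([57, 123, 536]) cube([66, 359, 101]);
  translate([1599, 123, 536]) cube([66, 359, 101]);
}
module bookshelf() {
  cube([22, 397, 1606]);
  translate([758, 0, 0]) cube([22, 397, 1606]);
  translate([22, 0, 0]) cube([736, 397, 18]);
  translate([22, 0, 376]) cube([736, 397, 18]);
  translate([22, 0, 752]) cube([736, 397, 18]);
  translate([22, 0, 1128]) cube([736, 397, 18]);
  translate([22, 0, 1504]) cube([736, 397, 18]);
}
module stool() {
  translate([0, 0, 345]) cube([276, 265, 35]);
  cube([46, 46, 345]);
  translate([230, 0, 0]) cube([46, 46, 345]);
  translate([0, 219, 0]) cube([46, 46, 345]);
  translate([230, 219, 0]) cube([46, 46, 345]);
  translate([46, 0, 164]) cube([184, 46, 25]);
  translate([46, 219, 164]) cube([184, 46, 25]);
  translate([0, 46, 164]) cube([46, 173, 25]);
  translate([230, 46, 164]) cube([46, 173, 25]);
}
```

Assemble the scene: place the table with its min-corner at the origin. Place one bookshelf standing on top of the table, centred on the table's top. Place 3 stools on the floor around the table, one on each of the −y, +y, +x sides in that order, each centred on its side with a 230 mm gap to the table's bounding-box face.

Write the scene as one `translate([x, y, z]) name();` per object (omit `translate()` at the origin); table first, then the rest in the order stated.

table();
translate([471, 104, 682]) bookshelf();
translate([723, -495, 0]) stool();
translate([723, 835, 0]) stool();
translate([1952, 170, 0]) stool();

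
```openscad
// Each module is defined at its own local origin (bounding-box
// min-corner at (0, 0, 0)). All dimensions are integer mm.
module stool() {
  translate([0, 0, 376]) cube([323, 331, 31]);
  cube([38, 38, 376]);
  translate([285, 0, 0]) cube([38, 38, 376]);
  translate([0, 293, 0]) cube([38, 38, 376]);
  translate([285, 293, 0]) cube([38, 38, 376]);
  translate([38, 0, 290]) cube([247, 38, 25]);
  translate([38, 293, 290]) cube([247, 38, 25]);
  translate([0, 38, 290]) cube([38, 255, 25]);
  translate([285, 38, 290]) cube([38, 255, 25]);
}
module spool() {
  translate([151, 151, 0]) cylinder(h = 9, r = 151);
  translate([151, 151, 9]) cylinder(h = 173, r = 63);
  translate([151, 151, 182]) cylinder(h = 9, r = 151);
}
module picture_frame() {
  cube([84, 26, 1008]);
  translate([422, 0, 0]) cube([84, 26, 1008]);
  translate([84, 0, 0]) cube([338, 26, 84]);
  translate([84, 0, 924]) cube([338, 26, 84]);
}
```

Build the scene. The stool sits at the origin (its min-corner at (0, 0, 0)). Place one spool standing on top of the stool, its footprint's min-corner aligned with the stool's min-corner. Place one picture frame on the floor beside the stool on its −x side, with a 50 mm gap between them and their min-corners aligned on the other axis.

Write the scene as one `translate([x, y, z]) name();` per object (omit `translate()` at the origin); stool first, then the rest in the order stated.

stool();
translate([0, 0, 407]) spool();
translate([-556, 0, 0]) picture_frame();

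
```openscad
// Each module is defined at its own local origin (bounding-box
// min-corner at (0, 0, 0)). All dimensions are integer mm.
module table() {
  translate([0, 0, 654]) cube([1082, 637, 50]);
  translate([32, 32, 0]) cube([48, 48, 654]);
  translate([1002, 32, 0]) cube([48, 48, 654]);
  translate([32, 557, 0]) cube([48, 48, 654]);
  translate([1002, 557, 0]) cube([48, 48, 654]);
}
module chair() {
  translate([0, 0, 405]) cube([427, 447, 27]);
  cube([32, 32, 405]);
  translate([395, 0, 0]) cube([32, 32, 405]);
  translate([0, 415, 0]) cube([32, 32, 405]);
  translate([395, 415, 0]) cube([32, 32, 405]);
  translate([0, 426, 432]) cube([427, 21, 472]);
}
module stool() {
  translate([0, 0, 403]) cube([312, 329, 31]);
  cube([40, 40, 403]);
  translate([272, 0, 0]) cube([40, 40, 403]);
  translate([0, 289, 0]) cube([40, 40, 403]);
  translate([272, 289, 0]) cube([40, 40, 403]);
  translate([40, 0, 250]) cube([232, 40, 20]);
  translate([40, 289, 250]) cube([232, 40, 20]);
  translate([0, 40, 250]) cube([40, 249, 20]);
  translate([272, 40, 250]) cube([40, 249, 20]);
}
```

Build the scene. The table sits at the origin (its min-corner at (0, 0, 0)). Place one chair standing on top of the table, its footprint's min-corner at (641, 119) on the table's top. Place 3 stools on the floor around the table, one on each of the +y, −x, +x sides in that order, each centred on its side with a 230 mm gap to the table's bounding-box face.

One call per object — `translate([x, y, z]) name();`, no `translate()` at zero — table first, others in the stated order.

table();
translate([641, 119, 704]) chair();
translate([385, 867, 0]) stool();
translate([-542, 154, 0]) stool();
translate([1312, 154, 0]) stool();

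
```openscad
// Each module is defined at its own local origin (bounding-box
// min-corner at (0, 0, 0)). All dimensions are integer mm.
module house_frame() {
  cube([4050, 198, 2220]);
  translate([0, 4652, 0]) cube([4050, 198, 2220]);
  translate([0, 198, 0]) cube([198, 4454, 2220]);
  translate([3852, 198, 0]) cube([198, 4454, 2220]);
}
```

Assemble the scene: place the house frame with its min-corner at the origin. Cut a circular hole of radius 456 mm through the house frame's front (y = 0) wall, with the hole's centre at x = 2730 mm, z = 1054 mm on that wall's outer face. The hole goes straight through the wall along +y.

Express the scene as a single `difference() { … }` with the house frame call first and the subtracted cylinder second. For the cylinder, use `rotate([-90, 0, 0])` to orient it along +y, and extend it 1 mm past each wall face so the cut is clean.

difference() {
  house_frame();
  translate([2730, -1, 1054]) rotate([-90, 0, 0]) cylinder(h = 200, r = 456);
}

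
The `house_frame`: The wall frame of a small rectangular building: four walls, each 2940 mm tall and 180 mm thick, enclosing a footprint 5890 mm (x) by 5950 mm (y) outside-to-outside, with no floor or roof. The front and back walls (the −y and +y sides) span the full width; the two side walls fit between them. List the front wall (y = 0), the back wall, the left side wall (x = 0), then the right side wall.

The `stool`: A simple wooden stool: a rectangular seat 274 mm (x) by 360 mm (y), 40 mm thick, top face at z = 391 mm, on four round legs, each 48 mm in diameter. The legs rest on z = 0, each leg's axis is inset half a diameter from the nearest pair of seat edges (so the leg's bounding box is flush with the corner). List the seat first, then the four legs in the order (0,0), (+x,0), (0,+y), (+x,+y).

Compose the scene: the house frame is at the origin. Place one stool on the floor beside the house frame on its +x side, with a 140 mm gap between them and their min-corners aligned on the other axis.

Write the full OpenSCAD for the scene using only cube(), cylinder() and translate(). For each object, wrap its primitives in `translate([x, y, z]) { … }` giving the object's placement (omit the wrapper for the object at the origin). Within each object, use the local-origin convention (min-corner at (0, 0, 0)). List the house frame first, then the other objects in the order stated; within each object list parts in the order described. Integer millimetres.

cube([5890, 180, 2940]);
translate([0, 5770, 0]) cube([5890, 180, 2940]);
translate([0, 180, 0]) cube([180, 5590, 2940]);
translate([5710, 180, 0]) cube([180, 5590, 2940]);
translate([6030, 0, 0]) {
  translate([0, 0, 351]) cube([274, 360, 40]);
  translate([24, 24, 0]) cylinder(h = 351, r = 24);
  translate([250, 24, 0]) cylinder(h = 351, r = 24);
  translate([24, 336, 0]) cylinder(h = 351, r = 24);
  translate([250, 336, 0]) cylinder(h = 351, r = 24);
}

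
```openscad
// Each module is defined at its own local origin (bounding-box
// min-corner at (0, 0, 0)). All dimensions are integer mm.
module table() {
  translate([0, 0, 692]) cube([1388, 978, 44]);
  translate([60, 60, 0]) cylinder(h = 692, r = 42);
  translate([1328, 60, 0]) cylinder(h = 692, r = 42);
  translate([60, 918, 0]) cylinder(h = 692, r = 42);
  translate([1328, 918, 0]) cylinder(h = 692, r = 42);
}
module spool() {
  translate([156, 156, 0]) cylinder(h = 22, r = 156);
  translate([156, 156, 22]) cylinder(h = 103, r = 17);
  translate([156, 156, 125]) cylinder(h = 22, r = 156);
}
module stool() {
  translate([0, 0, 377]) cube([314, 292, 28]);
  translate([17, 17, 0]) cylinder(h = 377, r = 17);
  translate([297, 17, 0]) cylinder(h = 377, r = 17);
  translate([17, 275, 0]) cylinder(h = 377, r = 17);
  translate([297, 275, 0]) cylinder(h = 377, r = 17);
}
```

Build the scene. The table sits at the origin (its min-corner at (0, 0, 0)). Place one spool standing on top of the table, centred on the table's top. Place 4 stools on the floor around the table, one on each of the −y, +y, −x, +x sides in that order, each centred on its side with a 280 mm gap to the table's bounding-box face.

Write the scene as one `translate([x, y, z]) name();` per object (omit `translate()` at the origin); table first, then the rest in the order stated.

table();
translate([538, 333, 736]) spool();
translate([537, -572, 0]) stool();
translate([537, 1258, 0]) stool();
translate([-594, 343, 0]) stool();
translate([1668, 343, 0]) stool();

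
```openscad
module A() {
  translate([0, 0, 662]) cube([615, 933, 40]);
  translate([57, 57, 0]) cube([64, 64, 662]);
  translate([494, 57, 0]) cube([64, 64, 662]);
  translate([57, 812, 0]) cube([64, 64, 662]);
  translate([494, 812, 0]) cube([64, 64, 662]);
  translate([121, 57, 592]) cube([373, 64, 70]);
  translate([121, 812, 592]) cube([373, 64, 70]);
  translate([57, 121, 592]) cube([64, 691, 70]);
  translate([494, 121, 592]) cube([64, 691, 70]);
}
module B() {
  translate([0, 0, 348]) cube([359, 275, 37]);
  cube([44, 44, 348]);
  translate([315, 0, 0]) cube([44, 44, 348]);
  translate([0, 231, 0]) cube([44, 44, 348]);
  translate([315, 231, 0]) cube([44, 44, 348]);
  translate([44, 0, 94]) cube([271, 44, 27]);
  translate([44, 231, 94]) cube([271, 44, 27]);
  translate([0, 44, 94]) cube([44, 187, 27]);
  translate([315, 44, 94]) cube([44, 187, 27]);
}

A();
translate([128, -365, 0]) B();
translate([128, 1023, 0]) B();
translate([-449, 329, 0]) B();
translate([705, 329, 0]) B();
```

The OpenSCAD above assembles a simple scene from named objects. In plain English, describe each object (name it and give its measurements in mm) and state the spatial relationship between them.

A is a table with a 615×933 mm rectangular top, 40 mm thick, top surface at z = 702 mm, supported by four 64×64 mm square legs, each inset 57 mm from the nearest pair of top edges, running from the floor. Four apron rails, 64 mm thick and 70 mm tall, run between adjacent legs with their top edges flush with the underside of the top and their outer faces flush with the legs' outer faces.

B is a four-legged stool. The seat is 359×275 mm, 37 mm thick, top at z = 385 mm. It stands on four square legs, each 44×44 mm in cross-section, from z = 0 to the seat underside, each flush with a corner of the seat. Four stretchers, 44 mm wide and 27 mm tall, connect adjacent legs with their undersides at z = 94 mm, each running between the inner faces of the legs it joins and aligned with the legs' outer faces on the other axis.

Four stools sit around the table at the −y, +y, −x, +x sides.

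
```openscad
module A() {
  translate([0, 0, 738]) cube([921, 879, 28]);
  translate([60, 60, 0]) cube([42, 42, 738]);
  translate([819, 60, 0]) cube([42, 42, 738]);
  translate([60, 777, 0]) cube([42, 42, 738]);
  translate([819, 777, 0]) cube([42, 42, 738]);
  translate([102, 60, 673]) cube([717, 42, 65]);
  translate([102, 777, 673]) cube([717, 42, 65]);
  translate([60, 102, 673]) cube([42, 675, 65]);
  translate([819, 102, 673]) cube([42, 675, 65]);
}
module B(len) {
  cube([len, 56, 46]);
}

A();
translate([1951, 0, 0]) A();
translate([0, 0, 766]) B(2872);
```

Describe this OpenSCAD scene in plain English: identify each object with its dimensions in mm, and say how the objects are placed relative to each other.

A is a table: top 921 mm (x) × 879 mm (y), 28 mm thick, upper face at z = 766 mm, on four 42×42 mm square legs, each inset 60 mm from the nearest pair of top edges, running from z = 0 to the bottom of the top. Four apron rails, 42 mm thick and 65 mm tall, run between adjacent legs with their top edges flush with the underside of the top and their outer faces flush with the legs' outer faces.

B is a rectangular beam 2872 mm long (x), 56 mm deep (y), 46 mm thick (z).

The beam spans the tops of two tables placed 1030 mm apart, resting at z = 766 mm.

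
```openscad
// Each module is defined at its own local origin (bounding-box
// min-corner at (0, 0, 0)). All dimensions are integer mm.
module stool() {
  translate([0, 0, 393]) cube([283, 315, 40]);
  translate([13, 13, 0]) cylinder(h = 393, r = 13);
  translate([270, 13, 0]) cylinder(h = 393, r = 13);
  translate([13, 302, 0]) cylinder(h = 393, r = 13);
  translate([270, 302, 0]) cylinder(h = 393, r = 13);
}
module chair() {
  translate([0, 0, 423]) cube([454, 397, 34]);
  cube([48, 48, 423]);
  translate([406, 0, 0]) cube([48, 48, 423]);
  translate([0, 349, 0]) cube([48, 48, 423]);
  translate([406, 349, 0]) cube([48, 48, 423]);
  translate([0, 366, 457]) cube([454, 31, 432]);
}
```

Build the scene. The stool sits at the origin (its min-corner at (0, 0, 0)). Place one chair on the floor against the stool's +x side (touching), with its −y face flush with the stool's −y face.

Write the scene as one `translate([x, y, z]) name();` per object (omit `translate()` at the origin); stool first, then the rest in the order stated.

stool();
translate([283, 0, 0]) chair();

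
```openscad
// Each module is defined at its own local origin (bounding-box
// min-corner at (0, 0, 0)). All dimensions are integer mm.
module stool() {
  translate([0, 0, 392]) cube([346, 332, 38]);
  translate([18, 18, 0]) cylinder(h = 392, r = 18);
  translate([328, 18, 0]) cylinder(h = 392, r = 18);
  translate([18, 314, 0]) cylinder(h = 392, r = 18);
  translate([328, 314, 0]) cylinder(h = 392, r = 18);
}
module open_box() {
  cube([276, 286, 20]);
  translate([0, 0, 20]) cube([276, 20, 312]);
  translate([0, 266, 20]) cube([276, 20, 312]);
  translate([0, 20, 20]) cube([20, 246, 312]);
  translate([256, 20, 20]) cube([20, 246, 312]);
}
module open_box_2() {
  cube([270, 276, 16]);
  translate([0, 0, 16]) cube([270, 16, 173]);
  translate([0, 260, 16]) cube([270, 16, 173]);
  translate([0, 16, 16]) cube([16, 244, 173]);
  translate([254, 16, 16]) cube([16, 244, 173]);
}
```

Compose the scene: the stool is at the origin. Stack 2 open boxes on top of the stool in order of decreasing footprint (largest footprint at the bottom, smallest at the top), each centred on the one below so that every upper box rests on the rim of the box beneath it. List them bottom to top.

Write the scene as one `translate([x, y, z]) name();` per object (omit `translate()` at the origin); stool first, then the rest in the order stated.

stool();
translate([35, 23, 430]) open_box();
translate([38, 28, 762]) open_box_2();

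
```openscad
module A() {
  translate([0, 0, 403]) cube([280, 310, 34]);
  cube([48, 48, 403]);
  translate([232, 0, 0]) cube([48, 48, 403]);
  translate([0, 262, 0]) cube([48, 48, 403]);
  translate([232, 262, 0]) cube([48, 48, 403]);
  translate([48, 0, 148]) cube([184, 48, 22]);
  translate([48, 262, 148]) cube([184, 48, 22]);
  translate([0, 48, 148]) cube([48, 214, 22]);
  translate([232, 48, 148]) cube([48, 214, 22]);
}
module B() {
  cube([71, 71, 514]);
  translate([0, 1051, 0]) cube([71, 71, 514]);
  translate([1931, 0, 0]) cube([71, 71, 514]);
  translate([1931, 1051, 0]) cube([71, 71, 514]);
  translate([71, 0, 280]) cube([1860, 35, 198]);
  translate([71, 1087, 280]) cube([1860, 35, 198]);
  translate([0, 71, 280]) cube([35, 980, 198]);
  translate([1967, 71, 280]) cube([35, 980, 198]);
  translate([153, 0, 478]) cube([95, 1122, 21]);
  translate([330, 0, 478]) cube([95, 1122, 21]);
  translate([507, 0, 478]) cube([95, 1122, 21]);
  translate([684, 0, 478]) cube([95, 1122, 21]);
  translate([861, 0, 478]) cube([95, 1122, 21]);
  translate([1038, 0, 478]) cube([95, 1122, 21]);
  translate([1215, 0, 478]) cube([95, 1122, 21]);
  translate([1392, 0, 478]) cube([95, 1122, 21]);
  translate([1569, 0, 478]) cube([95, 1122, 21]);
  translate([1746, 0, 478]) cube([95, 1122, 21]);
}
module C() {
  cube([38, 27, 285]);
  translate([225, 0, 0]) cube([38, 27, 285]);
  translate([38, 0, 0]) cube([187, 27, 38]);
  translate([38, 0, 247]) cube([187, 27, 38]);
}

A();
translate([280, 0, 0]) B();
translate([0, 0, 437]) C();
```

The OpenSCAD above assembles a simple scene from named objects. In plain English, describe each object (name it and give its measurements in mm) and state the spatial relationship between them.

A is a simple wooden stool: a rectangular seat 280 mm (x) by 310 mm (y), 34 mm thick, top face at z = 437 mm, on four square legs, each 48×48 mm in cross-section. The legs rest on z = 0, each flush with a corner of the seat. Four stretchers, 48 mm wide and 22 mm tall, connect adjacent legs with their undersides at z = 148 mm, each running between the inner faces of the legs it joins and aligned with the legs' outer faces on the other axis.

B is a bed frame 2002 mm long (x) by 1122 mm wide (y). Four 71×71 mm corner posts, 514 mm tall, at the corners of the footprint. Four rails of 35 mm thickness and 198 mm height run between adjacent posts with their undersides at z = 280 mm, their outer faces flush with the outside of the frame (the two x-running rails run between the posts' inner faces; the two y-running rails run between the posts' inner faces). 10 slats, each 95 mm wide (x) and 21 mm thick, lie across the top of the two x-running rails, running the full 1122 mm width of the frame in y; the slats are evenly spaced along x between the inner faces of the end posts with equal gaps (rounded down to the nearest mm) at the −x end and between each pair — any rounding remainder accumulates at the +x end.

C is a picture frame with a 187×209 mm rectangular opening (x by z) and a uniform 38 mm border on every side. Frame depth is 27 mm along y. It is built from two vertical stiles running the full outside height and two horizontal rails spanning the gap between the stiles.

The bed frame is against the stool's +x side, with their −y faces flush. The picture frame is on top of the stool.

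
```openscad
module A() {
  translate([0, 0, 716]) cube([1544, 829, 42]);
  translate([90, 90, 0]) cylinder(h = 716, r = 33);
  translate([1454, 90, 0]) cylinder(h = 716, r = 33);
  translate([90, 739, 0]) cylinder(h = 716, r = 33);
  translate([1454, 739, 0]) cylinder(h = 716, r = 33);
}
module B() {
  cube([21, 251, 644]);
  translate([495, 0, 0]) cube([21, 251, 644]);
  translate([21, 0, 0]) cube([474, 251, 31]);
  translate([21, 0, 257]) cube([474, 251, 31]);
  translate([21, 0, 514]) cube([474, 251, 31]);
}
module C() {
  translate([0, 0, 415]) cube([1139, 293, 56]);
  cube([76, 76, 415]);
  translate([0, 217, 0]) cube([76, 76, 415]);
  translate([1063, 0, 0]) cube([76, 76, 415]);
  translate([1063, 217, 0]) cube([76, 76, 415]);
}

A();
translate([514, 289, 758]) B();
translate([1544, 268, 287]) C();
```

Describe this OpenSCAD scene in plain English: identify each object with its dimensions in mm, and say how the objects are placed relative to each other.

A is a rectangular dining table. The top is 1544×829×42 mm with its upper surface at z = 758 mm. It stands on four round legs of 66 mm diameter, each leg's bounding box inset 57 mm from the nearest pair of top edges, running from the floor to the underside of the top.

B is an open bookshelf. Two side panels, each 21 mm thick, 251 mm deep and 644 mm tall, stand 516 mm apart (outside-to-outside). Between them sit 3 shelves, each 31 mm thick and 251 mm deep, spanning the full gap between the sides. The bottom shelf rests on the floor (its underside at z = 0) and the clear gap between one shelf's top and the next shelf's underside is 226 mm.

C is a long wooden bench with a 1139 mm (x) × 293 mm (y) seat, 56 mm thick, its top surface 471 mm above the floor. Four 76 mm square legs at the seat corners, flush with the edges, run from z = 0 to the seat underside.

The bookshelf is on top of the table, centred. The bench is beside the table with their tops flush at z = 758.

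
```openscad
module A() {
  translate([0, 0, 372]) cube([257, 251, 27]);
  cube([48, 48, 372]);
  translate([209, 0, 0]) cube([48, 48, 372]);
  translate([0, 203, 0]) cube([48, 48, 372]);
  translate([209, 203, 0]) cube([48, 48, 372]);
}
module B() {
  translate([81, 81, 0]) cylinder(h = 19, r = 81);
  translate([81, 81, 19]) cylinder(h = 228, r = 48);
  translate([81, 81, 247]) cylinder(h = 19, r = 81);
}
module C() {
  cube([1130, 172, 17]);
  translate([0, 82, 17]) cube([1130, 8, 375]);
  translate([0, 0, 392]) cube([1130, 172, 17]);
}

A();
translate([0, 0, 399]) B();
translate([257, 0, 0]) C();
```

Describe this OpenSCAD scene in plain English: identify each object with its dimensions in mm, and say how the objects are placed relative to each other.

A is a four-legged stool. The seat is a 257×251×27 mm slab whose top surface is at z = 399 mm; four square legs, each 48×48 mm in cross-section, run from the floor (z = 0) to the underside of the seat, each flush with a corner of the seat.

B is a spool: two coaxial disc flanges of radius 81 mm and thickness 19 mm, joined by a core cylinder of radius 48 mm and height 228 mm. The lower flange rests on z = 0 and the three cylinders share a vertical axis.

C is an I-beam lying along x, 1130 mm long. Overall section height 409 mm. Two flanges 172 mm wide (y) and 17 mm thick, one on the floor and one at the top; a web 8 mm thick runs between them, centred on the flange width.

The spool is on top of the stool. The I-beam is against the stool's +x side, with their −y faces flush.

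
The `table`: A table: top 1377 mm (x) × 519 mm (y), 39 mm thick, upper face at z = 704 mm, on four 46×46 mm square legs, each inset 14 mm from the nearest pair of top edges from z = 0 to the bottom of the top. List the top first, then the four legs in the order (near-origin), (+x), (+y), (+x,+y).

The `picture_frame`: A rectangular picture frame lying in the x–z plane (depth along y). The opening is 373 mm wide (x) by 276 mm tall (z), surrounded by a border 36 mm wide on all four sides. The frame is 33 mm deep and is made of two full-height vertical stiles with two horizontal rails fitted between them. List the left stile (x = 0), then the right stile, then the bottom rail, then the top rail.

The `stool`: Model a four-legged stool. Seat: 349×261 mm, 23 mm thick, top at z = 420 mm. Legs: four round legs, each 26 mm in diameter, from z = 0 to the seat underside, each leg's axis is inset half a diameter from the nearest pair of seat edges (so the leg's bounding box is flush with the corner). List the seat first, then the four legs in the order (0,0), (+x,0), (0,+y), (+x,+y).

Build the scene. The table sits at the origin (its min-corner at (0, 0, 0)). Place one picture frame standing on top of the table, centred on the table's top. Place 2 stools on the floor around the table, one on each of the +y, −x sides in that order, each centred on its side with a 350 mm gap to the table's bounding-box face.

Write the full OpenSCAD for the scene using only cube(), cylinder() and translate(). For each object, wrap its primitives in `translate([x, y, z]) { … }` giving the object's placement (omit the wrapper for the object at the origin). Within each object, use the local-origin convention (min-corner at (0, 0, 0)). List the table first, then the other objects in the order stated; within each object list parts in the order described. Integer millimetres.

translate([0, 0, 665]) cube([1377, 519, 39]);
translate([14, 14, 0]) cube([46, 46, 665]);
translate([1317, 14, 0]) cube([46, 46, 665]);
translate([14, 459, 0]) cube([46, 46, 665]);
translate([1317, 459, 0]) cube([46, 46, 665]);
translate([466, 243, 704]) {
  cube([36, 33, 348]);
  translate([409, 0, 0]) cube([36, 33, 348]);
  translate([36, 0, 0]) cube([373, 33, 36]);
  translate([36, 0, 312]) cube([373, 33, 36]);
}
translate([514, 869, 0]) {
  translate([0, 0, 397]) cube([349, 261, 23]);
  translate([13, 13, 0]) cylinder(h = 397, r = 13);
  translate([336, 13, 0]) cylinder(h = 397, r = 13);
  translate([13, 248, 0]) cylinder(h = 397, r = 13);
  translate([336, 248, 0]) cylinder(h = 397, r = 13);
}
translate([-699, 129, 0]) {
  translate([0, 0, 397]) cube([349, 261, 23]);
  translate([13, 13, 0]) cylinder(h = 397, r = 13);
  translate([336, 13, 0]) cylinder(h = 397, r = 13);
  translate([13, 248, 0]) cylinder(h = 397, r = 13);
  translate([336, 248, 0]) cylinder(h = 397, r = 13);
}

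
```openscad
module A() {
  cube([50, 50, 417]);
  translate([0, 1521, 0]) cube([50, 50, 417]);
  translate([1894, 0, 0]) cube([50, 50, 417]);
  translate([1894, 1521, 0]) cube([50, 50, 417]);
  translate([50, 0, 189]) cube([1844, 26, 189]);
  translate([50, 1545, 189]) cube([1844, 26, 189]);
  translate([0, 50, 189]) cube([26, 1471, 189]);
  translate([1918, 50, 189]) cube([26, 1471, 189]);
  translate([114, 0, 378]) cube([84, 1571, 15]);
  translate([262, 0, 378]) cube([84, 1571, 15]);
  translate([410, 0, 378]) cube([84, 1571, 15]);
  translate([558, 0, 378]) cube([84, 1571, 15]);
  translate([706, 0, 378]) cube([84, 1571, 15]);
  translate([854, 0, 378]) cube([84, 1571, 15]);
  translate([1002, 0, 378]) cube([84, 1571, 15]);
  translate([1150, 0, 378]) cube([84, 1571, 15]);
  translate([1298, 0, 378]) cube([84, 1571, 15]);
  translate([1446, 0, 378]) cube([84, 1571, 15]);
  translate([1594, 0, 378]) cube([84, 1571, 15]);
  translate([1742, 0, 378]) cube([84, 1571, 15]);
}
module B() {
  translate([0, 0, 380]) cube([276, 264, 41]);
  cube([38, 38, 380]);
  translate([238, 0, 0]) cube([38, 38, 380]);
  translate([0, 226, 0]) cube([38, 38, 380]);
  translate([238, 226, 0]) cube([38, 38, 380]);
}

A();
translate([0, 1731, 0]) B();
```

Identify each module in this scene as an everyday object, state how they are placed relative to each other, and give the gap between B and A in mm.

The stool's nearest face is 160 mm from the bed frame's +y face.

A is a bed frame. B is a stool. The stool is on the floor beside the bed frame on its +y side. The gap between the stool and the bed frame is 160 mm.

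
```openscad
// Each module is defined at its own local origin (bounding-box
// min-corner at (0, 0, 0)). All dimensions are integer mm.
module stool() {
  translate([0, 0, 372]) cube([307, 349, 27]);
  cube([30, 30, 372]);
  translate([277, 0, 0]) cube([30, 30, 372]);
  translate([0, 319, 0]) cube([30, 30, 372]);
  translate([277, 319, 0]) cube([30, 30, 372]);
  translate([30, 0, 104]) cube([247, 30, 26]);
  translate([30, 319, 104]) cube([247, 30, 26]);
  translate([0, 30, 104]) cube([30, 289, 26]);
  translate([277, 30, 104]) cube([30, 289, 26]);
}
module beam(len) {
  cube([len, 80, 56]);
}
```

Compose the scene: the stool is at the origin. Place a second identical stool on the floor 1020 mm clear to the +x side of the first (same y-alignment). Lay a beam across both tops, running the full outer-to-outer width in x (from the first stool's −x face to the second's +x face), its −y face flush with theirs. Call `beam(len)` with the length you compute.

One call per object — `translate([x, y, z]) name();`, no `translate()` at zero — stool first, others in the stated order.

stool();
translate([1327, 0, 0]) stool();
translate([0, 0, 399]) beam(1634);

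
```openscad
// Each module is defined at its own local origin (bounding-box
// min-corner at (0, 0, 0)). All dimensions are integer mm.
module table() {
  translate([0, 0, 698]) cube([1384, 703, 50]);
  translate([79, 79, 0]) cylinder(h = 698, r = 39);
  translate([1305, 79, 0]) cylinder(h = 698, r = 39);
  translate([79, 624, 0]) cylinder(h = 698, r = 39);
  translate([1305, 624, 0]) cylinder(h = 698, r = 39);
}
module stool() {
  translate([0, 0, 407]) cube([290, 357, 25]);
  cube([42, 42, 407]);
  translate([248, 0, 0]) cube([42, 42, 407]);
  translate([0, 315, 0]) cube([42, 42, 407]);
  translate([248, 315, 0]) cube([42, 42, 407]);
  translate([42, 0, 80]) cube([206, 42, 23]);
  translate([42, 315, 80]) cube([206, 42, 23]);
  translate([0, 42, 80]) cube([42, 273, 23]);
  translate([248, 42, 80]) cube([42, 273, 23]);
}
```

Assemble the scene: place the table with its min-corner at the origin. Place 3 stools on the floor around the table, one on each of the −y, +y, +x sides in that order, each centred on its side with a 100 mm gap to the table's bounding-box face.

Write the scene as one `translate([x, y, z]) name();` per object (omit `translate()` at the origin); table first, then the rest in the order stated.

table();
translate([547, -457, 0]) stool();
translate([547, 803, 0]) stool();
translate([1484, 173, 0]) stool();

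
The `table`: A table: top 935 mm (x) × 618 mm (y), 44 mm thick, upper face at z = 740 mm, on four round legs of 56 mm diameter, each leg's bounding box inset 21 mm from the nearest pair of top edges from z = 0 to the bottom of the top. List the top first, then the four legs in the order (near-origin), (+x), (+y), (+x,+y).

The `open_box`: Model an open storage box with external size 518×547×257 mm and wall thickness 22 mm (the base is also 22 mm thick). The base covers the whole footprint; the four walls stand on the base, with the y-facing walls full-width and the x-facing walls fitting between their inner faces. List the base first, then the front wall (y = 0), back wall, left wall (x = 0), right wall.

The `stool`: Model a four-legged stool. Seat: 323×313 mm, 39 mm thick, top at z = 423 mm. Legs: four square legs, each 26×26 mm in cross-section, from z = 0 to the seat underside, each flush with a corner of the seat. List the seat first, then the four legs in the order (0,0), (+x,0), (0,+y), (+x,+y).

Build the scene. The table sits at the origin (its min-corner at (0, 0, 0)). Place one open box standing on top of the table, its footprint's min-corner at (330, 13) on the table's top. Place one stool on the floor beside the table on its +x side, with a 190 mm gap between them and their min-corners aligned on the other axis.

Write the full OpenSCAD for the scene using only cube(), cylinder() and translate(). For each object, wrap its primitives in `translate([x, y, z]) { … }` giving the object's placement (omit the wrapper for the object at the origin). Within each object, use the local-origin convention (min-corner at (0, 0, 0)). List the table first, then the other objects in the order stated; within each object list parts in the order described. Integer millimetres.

translate([0, 0, 696]) cube([935, 618, 44]);
translate([49, 49, 0]) cylinder(h = 696, r = 28);
translate([886, 49, 0]) cylinder(h = 696, r = 28);
translate([49, 569, 0]) cylinder(h = 696, r = 28);
translate([886, 569, 0]) cylinder(h = 696, r = 28);
translate([330, 13, 740]) {
  cube([518, 547, 22]);
  translate([0, 0, 22]) cube([518, 22, 235]);
  translate([0, 525, 22]) cube([518, 22, 235]);
  translate([0, 22, 22]) cube([22, 503, 235]);
  translate([496, 22, 22]) cube([22, 503, 235]);
}
translate([1125, 0, 0]) {
  translate([0, 0, 384]) cube([323, 313, 39]);
  cube([26, 26, 384]);
  translate([297, 0, 0]) cube([26, 26, 384]);
  translate([0, 287, 0]) cube([26, 26, 384]);
  translate([297, 287, 0]) cube([26, 26, 384]);
}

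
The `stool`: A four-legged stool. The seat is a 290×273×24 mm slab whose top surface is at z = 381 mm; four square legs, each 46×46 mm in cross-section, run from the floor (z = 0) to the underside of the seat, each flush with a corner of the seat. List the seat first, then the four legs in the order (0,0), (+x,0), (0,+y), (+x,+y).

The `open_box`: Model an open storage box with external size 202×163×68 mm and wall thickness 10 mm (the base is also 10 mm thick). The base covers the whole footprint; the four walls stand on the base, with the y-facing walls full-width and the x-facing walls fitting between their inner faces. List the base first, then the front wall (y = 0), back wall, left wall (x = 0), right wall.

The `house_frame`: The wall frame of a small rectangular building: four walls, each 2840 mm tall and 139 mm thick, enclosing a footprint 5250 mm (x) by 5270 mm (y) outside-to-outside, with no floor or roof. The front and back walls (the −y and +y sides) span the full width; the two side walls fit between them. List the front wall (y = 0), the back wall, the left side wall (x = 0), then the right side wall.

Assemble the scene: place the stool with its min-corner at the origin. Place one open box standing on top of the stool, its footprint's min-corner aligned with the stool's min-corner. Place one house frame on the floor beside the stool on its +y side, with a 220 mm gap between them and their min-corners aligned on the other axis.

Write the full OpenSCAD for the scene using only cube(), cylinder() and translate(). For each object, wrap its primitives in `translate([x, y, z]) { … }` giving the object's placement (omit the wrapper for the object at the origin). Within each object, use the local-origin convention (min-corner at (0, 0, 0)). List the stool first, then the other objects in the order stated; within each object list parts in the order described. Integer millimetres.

translate([0, 0, 357]) cube([290, 273, 24]);
cube([46, 46, 357]);
translate([244, 0, 0]) cube([46, 46, 357]);
translate([0, 227, 0]) cube([46, 46, 357]);
translate([244, 227, 0]) cube([46, 46, 357]);
translate([0, 0, 381]) {
  cube([202, 163, 10]);
  translate([0, 0, 10]) cube([202, 10, 58]);
  translate([0, 153, 10]) cube([202, 10, 58]);
  translate([0, 10, 10]) cube([10, 143, 58]);
  translate([192, 10, 10]) cube([10, 143, 58]);
}
translate([0, 493, 0]) {
  cube([5250, 139, 2840]);
  translate([0, 5131, 0]) cube([5250, 139, 2840]);
  translate([0, 139, 0]) cube([139, 4992, 2840]);
  translate([5111, 139, 0]) cube([139, 4992, 2840]);
}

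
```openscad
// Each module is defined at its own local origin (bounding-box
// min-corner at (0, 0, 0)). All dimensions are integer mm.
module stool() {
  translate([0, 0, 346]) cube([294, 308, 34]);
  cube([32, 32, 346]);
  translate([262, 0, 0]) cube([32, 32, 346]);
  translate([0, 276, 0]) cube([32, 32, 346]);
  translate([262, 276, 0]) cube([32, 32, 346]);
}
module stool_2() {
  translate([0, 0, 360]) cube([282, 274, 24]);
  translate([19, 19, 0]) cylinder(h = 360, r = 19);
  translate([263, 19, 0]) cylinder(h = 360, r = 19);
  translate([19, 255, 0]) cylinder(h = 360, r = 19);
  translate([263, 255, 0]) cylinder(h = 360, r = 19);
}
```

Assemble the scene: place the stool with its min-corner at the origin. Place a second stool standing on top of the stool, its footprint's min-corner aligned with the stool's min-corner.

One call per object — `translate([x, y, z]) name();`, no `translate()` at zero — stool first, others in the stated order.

stool();
translate([0, 0, 380]) stool_2();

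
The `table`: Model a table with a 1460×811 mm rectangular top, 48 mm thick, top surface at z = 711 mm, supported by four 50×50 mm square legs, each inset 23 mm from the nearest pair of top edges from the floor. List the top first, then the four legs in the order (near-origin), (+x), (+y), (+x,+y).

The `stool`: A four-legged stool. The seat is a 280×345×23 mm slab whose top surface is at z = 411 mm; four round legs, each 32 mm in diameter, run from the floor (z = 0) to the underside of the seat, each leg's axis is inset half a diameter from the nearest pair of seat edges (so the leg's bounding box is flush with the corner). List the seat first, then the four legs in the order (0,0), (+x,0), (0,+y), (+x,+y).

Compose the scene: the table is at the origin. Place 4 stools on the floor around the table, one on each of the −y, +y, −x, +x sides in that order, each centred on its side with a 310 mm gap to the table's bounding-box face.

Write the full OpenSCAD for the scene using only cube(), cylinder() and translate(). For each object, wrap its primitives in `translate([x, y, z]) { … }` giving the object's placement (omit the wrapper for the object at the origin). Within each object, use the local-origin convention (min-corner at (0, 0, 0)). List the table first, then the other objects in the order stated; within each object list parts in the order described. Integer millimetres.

translate([0, 0, 663]) cube([1460, 811, 48]);
translate([23, 23, 0]) cube([50, 50, 663]);
translate([1387, 23, 0]) cube([50, 50, 663]);
translate([23, 738, 0]) cube([50, 50, 663]);
translate([1387, 738, 0]) cube([50, 50, 663]);
translate([590, -655, 0]) {
  translate([0, 0, 388]) cube([280, 345, 23]);
  translate([16, 16, 0]) cylinder(h = 388, r = 16);
  translate([264, 16, 0]) cylinder(h = 388, r = 16);
  translate([16, 329, 0]) cylinder(h = 388, r = 16);
  translate([264, 329, 0]) cylinder(h = 388, r = 16);
}
translate([590, 1121, 0]) {
  translate([0, 0, 388]) cube([280, 345, 23]);
  translate([16, 16, 0]) cylinder(h = 388, r = 16);
  translate([264, 16, 0]) cylinder(h = 388, r = 16);
  translate([16, 329, 0]) cylinder(h = 388, r = 16);
  translate([264, 329, 0]) cylinder(h = 388, r = 16);
}
translate([-590, 233, 0]) {
  translate([0, 0, 388]) cube([280, 345, 23]);
  translate([16, 16, 0]) cylinder(h = 388, r = 16);
  translate([264, 16, 0]) cylinder(h = 388, r = 16);
  translate([16, 329, 0]) cylinder(h = 388, r = 16);
  translate([264, 329, 0]) cylinder(h = 388, r = 16);
}
translate([1770, 233, 0]) {
  translate([0, 0, 388]) cube([280, 345, 23]);
  translate([16, 16, 0]) cylinder(h = 388, r = 16);
  translate([264, 16, 0]) cylinder(h = 388, r = 16);
  translate([16, 329, 0]) cylinder(h = 388, r = 16);
  translate([264, 329, 0]) cylinder(h = 388, r = 16);
}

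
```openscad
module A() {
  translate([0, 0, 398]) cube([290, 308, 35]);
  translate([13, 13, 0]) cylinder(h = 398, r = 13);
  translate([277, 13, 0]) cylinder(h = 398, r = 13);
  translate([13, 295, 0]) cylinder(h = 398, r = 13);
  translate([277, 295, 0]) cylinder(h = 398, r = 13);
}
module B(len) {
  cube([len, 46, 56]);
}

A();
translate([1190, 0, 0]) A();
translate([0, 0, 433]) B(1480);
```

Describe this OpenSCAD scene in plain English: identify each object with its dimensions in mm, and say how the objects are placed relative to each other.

A is a simple wooden stool: a rectangular seat 290 mm (x) by 308 mm (y), 35 mm thick, top face at z = 433 mm, on four round legs, each 26 mm in diameter. The legs rest on z = 0, each leg's axis is inset half a diameter from the nearest pair of seat edges (so the leg's bounding box is flush with the corner).

B is a rectangular beam 1480 mm long (x), 46 mm deep (y), 56 mm thick (z).

The beam spans the tops of two stools placed 900 mm apart, resting at z = 433 mm.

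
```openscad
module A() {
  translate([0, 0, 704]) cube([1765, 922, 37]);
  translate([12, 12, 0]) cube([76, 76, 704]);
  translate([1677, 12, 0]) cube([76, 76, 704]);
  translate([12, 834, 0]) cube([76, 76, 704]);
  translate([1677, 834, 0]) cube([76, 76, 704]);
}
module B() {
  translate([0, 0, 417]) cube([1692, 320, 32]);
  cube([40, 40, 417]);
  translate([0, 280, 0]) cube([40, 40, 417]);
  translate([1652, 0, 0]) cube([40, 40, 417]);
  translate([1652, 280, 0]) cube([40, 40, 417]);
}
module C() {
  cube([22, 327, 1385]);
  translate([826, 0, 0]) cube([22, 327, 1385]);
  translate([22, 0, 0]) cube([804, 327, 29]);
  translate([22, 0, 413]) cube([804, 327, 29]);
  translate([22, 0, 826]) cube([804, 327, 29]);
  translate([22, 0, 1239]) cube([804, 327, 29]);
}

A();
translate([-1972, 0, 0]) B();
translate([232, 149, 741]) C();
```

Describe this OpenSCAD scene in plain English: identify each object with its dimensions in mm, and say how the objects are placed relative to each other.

A is a rectangular dining table. The top is 1765×922×37 mm with its upper surface at z = 741 mm. It stands on four 76×76 mm square legs, each inset 12 mm from the nearest pair of top edges, running from the floor to the underside of the top.

B is a long wooden bench with a 1692 mm (x) × 320 mm (y) seat, 32 mm thick, its top surface 449 mm above the floor. Four 40 mm square legs at the seat corners, flush with the edges, run from z = 0 to the seat underside.

C is an open bookshelf. Two side panels, each 22 mm thick, 327 mm deep and 1385 mm tall, stand 848 mm apart (outside-to-outside). Between them sit 4 shelves, each 29 mm thick and 327 mm deep, spanning the full gap between the sides. The bottom shelf rests on the floor (its underside at z = 0) and the clear gap between one shelf's top and the next shelf's underside is 384 mm.

The bench is on the floor beside the table on its −x side. The bookshelf is on top of the table.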